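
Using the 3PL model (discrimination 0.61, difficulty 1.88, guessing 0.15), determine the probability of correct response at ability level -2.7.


logit = 0.61*(-2.7 - 1.88) = -2.7938
P* = 1/(1 + exp(--2.7938)) = 0.0577
P = 0.15 + (1 - 0.15) * 0.0577
P = 0.199

0.199


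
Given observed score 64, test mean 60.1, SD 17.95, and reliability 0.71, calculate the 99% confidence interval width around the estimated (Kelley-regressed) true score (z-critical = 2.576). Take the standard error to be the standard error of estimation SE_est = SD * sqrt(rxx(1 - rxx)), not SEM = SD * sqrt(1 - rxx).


True score estimate = 0.71*64 + 0.29*60.1 = 62.869
SE_est = SD * sqrt(rxx * (1 - rxx)) = 17.95 * sqrt(0.71 * 0.29) = 17.95 * sqrt(0.2059) = 8.145029
CI = T_est +/- z * SE_est, so width = 2 * z * SE_est = 2 * 2.576 * 8.145029
Width = 41.9632

41.9632


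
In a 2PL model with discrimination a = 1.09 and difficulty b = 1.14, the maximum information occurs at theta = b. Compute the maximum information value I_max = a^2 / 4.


For 2PL, max info at theta = b = 1.14
I_max = a^2 / 4 = 1.09^2 / 4
= 1.1881 / 4
I_max = 0.297

0.297


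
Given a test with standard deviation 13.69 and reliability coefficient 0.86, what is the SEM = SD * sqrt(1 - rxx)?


SEM = SD * sqrt(1 - rxx)
SEM = 13.69 * sqrt(1 - 0.86)
SEM = 13.69 * sqrt(0.14) = 13.69 * 0.374166
SEM = 5.1223

5.1223


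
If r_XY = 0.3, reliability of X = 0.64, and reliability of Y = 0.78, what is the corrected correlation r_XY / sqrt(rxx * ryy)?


r_corrected = rxy / sqrt(rxx * ryy)
= 0.3 / sqrt(0.64 * 0.78)
= 0.3 / sqrt(0.4992)
= 0.3 / 0.706541
r_corrected = 0.4246

0.4246


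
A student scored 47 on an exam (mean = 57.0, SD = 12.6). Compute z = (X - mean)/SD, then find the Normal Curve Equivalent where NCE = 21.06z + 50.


z = (X - mean) / SD = (47 - 57.0) / 12.6
z = -10.0 / 12.6
z = -0.7937
NCE = NCE = 21.06z + 50
Carry z at full precision (z = -10.0 / 12.6) into the conversion:
NCE = 21.06 * (-10.0 / 12.6) + 50 = -210.6 / 12.6 + 50
NCE = -16.7143 + 50
NCE = 33.2857

33.2857


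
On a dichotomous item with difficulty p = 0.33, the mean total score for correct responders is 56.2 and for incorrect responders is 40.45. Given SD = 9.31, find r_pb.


q = 1 - p = 0.67
rpb = ((M1 - M0) / SD) * sqrt(p * q)
rpb = ((56.2 - 40.45) / 9.31) * sqrt(0.33 * 0.67)
rpb = 0.7955

0.7955


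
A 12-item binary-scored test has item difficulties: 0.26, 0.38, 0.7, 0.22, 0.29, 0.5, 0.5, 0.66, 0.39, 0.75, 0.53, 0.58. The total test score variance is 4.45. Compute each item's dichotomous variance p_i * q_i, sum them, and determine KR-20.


For each item, compute p_i * q_i:
  Item 1: 0.26 * 0.74 = 0.1924
  Item 2: 0.38 * 0.62 = 0.2356
  Item 3: 0.7 * 0.3 = 0.21
  Item 4: 0.22 * 0.78 = 0.1716
  Item 5: 0.29 * 0.71 = 0.2059
  Item 6: 0.5 * 0.5 = 0.25
  Item 7: 0.5 * 0.5 = 0.25
  Item 8: 0.66 * 0.34 = 0.2244
  Item 9: 0.39 * 0.61 = 0.2379
  Item 10: 0.75 * 0.25 = 0.1875
  Item 11: 0.53 * 0.47 = 0.2491
  Item 12: 0.58 * 0.42 = 0.2436
Sum(p_i * q_i) = 0.1924 + 0.2356 + 0.21 + 0.1716 + 0.2059 + 0.25 + 0.25 + 0.2244 + 0.2379 + 0.1875 + 0.2491 + 0.2436 = 2.658
KR-20 = (k/(k-1)) * (1 - Sum(p_i*q_i) / Var_total)
= (12/11) * (1 - 2.658/4.45)
= 1.0909 * 0.4027
KR-20 = 0.4393

0.4393


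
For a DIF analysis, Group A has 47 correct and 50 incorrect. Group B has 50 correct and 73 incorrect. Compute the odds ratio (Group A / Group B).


Odds_A = 47/50 = 0.94
Odds_B = 50/73 = 0.6849
OR = Odds_A / Odds_B = 0.94 / 0.6849
Exactly, OR = (47 * 73) / (50 * 50) = 3431 / 2500
OR = 1.3724

1.3724


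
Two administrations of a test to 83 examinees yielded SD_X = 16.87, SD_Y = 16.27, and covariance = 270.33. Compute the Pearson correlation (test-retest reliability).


r = cov(X,Y) / (SD_X * SD_Y)
r = 270.33 / (16.87 * 16.27)
r = 270.33 / 274.4749
r = 0.9849

0.9849


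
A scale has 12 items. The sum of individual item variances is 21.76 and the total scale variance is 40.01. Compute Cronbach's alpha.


alpha = (k/(k-1)) * (1 - sum(si^2)/s_total^2)
= (12/11) * (1 - 21.76/40.01)
alpha = 0.4976

0.4976


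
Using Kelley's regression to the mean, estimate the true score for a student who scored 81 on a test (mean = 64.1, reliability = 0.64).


T_est = rxx * X + (1 - rxx) * mean
T_est = 0.64 * 81 + 0.36 * 64.1
T_est = 51.84 + 23.076
T_est = 74.916

74.916


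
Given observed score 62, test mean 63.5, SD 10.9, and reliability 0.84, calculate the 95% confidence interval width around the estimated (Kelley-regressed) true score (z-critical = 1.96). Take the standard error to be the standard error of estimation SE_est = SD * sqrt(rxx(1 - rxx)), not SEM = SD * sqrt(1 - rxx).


True score estimate = 0.84*62 + 0.16*63.5 = 62.24
SE_est = SD * sqrt(rxx * (1 - rxx)) = 10.9 * sqrt(0.84 * 0.16) = 10.9 * sqrt(0.1344) = 3.996006
CI = T_est +/- z * SE_est, so width = 2 * z * SE_est = 2 * 1.96 * 3.996006
Width = 15.6643

15.6643


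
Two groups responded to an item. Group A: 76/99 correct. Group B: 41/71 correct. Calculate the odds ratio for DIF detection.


Odds_A = 76/23 = 3.3043
Odds_B = 41/30 = 1.3667
OR = Odds_A / Odds_B = 3.3043 / 1.3667
Exactly, OR = (76 * 30) / (23 * 41) = 2280 / 943
OR = 2.4178

2.4178


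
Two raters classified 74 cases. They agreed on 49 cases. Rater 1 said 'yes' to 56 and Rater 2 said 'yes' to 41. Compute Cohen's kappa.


P_o = 49/74 = 0.662162
P_e = (56*41 + 18*33) / 5476 = 0.527757
kappa = (P_o - P_e) / (1 - P_e)
kappa = (0.662162 - 0.527757) / (1 - 0.527757)
kappa = 0.2846

0.2846


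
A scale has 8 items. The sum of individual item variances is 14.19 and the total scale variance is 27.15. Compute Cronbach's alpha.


alpha = (k/(k-1)) * (1 - sum(si^2)/s_total^2)
= (8/7) * (1 - 14.19/27.15)
alpha = 0.5455

0.5455


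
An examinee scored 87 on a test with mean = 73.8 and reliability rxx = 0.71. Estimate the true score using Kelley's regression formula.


T_est = rxx * X + (1 - rxx) * mean
T_est = 0.71 * 87 + 0.29 * 73.8
T_est = 61.77 + 21.402
T_est = 83.172

83.172


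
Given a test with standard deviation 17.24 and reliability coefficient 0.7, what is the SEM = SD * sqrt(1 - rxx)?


SEM = SD * sqrt(1 - rxx)
SEM = 17.24 * sqrt(1 - 0.7)
SEM = 17.24 * sqrt(0.3) = 17.24 * 0.547723
SEM = 9.4427

9.4427


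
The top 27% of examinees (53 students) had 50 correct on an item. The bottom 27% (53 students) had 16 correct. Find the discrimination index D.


p_upper = 50/53 = 0.9434
p_lower = 16/53 = 0.3019
D = 0.9434 - 0.3019 = 0.6415

0.6415


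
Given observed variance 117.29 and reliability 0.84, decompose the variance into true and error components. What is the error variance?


var_true = rxx * var_obs = 0.84 * 117.29 = 98.5236
var_error = var_obs - var_true
var_error = 117.29 - 98.5236
var_error = 18.7664

18.7664


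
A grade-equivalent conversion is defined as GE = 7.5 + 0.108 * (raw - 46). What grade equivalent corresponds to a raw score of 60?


raw - median = 60 - 46 = 14
slope * diff = 0.108 * 14 = 1.512
GE = 7.5 + 1.512
GE = 9.012

9.012


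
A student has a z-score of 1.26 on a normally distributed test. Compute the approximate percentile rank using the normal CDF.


CDF(z) = 0.5 * (1 + erf(z/sqrt(2)))
erf(0.891) = 0.7923
CDF = 0.8962
Percentile rank = 0.8962 * 100 = 89.62

89.62


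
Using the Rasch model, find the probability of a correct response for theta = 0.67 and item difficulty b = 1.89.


theta - b = 0.67 - 1.89 = -1.22
exp(-(theta - b)) = exp(1.22) = 3.3872
P = 1 / (1 + 3.3872)
P = 0.2279

0.2279


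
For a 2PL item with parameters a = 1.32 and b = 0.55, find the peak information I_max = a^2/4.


For 2PL, max info at theta = b = 0.55
I_max = a^2 / 4 = 1.32^2 / 4
= 1.7424 / 4
I_max = 0.4356

0.4356


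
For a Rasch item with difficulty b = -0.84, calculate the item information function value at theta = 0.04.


P = 1/(1+exp(-(0.04--0.84))) = 0.7068
I = P*(1-P) = 0.7068 * 0.2932
I = 0.2072

0.2072


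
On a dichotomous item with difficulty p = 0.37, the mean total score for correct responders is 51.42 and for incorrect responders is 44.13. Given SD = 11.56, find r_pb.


q = 1 - p = 0.63
rpb = ((M1 - M0) / SD) * sqrt(p * q)
rpb = ((51.42 - 44.13) / 11.56) * sqrt(0.37 * 0.63)
rpb = 0.3045

0.3045


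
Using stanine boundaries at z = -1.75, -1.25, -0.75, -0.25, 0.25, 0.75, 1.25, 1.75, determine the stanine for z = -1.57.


Stanine boundaries: [-1.75, -1.25, -0.75, -0.25, 0.25, 0.75, 1.25, 1.75]
z = -1.57
Check each boundary:
  z >= -1.75 -> could be stanine 2
  z < -1.25
  z < -0.75
  z < -0.25
  z < 0.25
  z < 0.75
  z < 1.25
  z < 1.75
Highest qualifying boundary gives stanine = 2

2


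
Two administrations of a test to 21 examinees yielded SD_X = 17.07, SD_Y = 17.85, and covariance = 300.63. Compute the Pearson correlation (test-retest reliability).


r = cov(X,Y) / (SD_X * SD_Y)
r = 300.63 / (17.07 * 17.85)
r = 300.63 / 304.6995
r = 0.9866

0.9866


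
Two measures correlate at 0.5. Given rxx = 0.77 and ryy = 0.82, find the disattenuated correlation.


r_corrected = rxy / sqrt(rxx * ryy)
= 0.5 / sqrt(0.77 * 0.82)
= 0.5 / sqrt(0.6314)
= 0.5 / 0.794607
r_corrected = 0.6292

0.6292


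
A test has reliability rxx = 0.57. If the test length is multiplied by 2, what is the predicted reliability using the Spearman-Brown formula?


r_new = (n * rxx) / (1 + (n-1) * rxx)
r_new = (2 * 0.57) / (1 + 1 * 0.57)
r_new = 1.14 / 1.57
r_new = 0.7261

0.7261


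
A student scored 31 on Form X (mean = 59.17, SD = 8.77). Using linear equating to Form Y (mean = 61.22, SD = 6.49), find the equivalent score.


slope = SD_Y / SD_X = 6.49 / 8.77 ~ 0.74
intercept = mean_Y - slope * mean_X = 61.22 - (6.49 / 8.77) * 59.17 ~ 17.4329
Y = slope * X + intercept. To avoid rounding drift from the rounded slope/intercept, evaluate the equivalent form Y = mean_Y + SD_Y * (X - mean_X) / SD_X at full precision:
Y = 61.22 + 6.49 * (31 - 59.17) / 8.77
Y = 61.22 - 6.49 * 28.17 / 8.77
Y = 61.22 - 182.8233 / 8.77
Y = 61.22 - 20.8464
Y = 40.3736

40.3736


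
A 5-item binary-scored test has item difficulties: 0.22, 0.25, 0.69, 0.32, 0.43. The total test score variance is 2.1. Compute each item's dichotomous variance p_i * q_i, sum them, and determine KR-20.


For each item, compute p_i * q_i:
  Item 1: 0.22 * 0.78 = 0.1716
  Item 2: 0.25 * 0.75 = 0.1875
  Item 3: 0.69 * 0.31 = 0.2139
  Item 4: 0.32 * 0.68 = 0.2176
  Item 5: 0.43 * 0.57 = 0.2451
Sum(p_i * q_i) = 0.1716 + 0.1875 + 0.2139 + 0.2176 + 0.2451 = 1.0357
KR-20 = (k/(k-1)) * (1 - Sum(p_i*q_i) / Var_total)
= (5/4) * (1 - 1.0357/2.1)
= 1.25 * 0.5068
KR-20 = 0.6335

0.6335


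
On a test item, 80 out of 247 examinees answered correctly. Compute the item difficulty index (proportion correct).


Item difficulty p = number correct / total examinees
p = 80 / 247
p = 0.3239

0.3239


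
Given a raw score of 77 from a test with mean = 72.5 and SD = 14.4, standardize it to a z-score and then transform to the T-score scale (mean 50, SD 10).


z = (X - mean) / SD = (77 - 72.5) / 14.4
z = 4.5 / 14.4
z = 0.3125
T-score = T = 50 + 10z
Carry z at full precision (z = 4.5 / 14.4) into the conversion:
T-score = 50 + 10 * (4.5 / 14.4) = 50 + 45 / 14.4
T-score = 50 + 3.125
T-score = 53.125

53.125


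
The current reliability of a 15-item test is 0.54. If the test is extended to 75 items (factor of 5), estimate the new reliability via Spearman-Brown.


r_new = (n * rxx) / (1 + (n-1) * rxx)
r_new = (5 * 0.54) / (1 + 4 * 0.54)
r_new = 2.7 / 3.16
r_new = 0.8544

0.8544


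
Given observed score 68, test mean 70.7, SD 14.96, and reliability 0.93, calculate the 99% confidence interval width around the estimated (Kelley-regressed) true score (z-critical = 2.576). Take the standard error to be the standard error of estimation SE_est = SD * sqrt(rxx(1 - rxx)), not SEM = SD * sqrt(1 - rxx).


True score estimate = 0.93*68 + 0.07*70.7 = 68.189
SE_est = SD * sqrt(rxx * (1 - rxx)) = 14.96 * sqrt(0.93 * 0.07) = 14.96 * sqrt(0.0651) = 3.816999
CI = T_est +/- z * SE_est, so width = 2 * z * SE_est = 2 * 2.576 * 3.816999
Width = 19.6652

19.6652


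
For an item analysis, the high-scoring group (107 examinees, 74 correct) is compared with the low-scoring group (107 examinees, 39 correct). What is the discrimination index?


p_upper = 74/107 = 0.6916
p_lower = 39/107 = 0.3645
D = 0.6916 - 0.3645 = 0.3271

0.3271


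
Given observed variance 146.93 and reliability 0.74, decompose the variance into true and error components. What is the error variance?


var_true = rxx * var_obs = 0.74 * 146.93 = 108.7282
var_error = var_obs - var_true
var_error = 146.93 - 108.7282
var_error = 38.2018

38.2018


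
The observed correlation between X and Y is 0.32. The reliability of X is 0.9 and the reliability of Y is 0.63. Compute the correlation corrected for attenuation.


r_corrected = rxy / sqrt(rxx * ryy)
= 0.32 / sqrt(0.9 * 0.63)
= 0.32 / sqrt(0.567)
= 0.32 / 0.752994
r_corrected = 0.425

0.425


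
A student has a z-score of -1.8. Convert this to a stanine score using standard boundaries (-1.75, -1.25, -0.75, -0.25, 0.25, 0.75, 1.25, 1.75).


Stanine boundaries: [-1.75, -1.25, -0.75, -0.25, 0.25, 0.75, 1.25, 1.75]
z = -1.8
Check each boundary:
  z < -1.75
  z < -1.25
  z < -0.75
  z < -0.25
  z < 0.25
  z < 0.75
  z < 1.25
  z < 1.75
Highest qualifying boundary gives stanine = 1

1


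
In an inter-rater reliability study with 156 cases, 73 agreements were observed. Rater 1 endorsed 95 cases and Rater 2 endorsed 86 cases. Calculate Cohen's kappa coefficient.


P_o = 73/156 = 0.467949
P_e = (95*86 + 61*70) / 24336 = 0.511177
kappa = (P_o - P_e) / (1 - P_e)
kappa = (0.467949 - 0.511177) / (1 - 0.511177)
kappa = -0.0884

-0.0884


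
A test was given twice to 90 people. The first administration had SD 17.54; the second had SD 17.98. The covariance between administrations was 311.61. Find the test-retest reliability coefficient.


r = cov(X,Y) / (SD_X * SD_Y)
r = 311.61 / (17.54 * 17.98)
r = 311.61 / 315.3692
r = 0.9881

0.9881


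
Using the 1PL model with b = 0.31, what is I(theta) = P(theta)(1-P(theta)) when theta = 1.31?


P = 1/(1+exp(-(1.31-0.31))) = 0.7311
I = P*(1-P) = 0.7311 * 0.2689
I = 0.1966

0.1966


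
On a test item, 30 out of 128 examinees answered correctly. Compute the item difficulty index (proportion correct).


Item difficulty p = number correct / total examinees
p = 30 / 128
p = 0.2344

0.2344


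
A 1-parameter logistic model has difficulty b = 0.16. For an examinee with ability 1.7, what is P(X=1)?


theta - b = 1.7 - 0.16 = 1.54
exp(-(theta - b)) = exp(-1.54) = 0.2144
P = 1 / (1 + 0.2144)
P = 0.8235

0.8235


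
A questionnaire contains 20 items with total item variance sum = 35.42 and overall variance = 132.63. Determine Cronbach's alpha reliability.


alpha = (k/(k-1)) * (1 - sum(si^2)/s_total^2)
= (20/19) * (1 - 35.42/132.63)
alpha = 0.7715

0.7715


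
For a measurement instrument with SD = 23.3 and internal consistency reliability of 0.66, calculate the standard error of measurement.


SEM = SD * sqrt(1 - rxx)
SEM = 23.3 * sqrt(1 - 0.66)
SEM = 23.3 * sqrt(0.34) = 23.3 * 0.583095
SEM = 13.5861

13.5861


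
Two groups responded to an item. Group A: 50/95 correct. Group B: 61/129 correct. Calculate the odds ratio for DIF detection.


Odds_A = 50/45 = 1.1111
Odds_B = 61/68 = 0.8971
OR = Odds_A / Odds_B = 1.1111 / 0.8971
Exactly, OR = (50 * 68) / (45 * 61) = 3400 / 2745
OR = 1.2386

1.2386


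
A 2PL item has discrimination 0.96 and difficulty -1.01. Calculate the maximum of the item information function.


For 2PL, max info at theta = b = -1.01
I_max = a^2 / 4 = 0.96^2 / 4
= 0.9216 / 4
I_max = 0.2304

0.2304


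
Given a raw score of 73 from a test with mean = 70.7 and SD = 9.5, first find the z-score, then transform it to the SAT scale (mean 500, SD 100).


z = (X - mean) / SD = (73 - 70.7) / 9.5
z = 2.3 / 9.5
z = 0.2421
SAT-scale = SAT = 500 + 100z
Carry z at full precision (z = 2.3 / 9.5) into the conversion:
SAT-scale = 500 + 100 * (2.3 / 9.5) = 500 + 230 / 9.5
SAT-scale = 500 + 24.2105
SAT-scale = 524.2105

524.2105


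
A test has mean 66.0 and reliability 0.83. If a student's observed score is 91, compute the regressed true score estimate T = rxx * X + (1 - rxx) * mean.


T_est = rxx * X + (1 - rxx) * mean
T_est = 0.83 * 91 + 0.17 * 66.0
T_est = 75.53 + 11.22
T_est = 86.75

86.75


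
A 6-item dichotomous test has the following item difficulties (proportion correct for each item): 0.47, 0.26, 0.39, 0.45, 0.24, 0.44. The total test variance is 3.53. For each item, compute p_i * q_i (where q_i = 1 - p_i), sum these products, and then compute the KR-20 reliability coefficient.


For each item, compute p_i * q_i:
  Item 1: 0.47 * 0.53 = 0.2491
  Item 2: 0.26 * 0.74 = 0.1924
  Item 3: 0.39 * 0.61 = 0.2379
  Item 4: 0.45 * 0.55 = 0.2475
  Item 5: 0.24 * 0.76 = 0.1824
  Item 6: 0.44 * 0.56 = 0.2464
Sum(p_i * q_i) = 0.2491 + 0.1924 + 0.2379 + 0.2475 + 0.1824 + 0.2464 = 1.3557
KR-20 = (k/(k-1)) * (1 - Sum(p_i*q_i) / Var_total)
= (6/5) * (1 - 1.3557/3.53)
= 1.2 * 0.6159
KR-20 = 0.7391

0.7391


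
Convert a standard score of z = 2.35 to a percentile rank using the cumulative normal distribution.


CDF(z) = 0.5 * (1 + erf(z/sqrt(2)))
erf(1.6617) = 0.9812
CDF = 0.9906
Percentile rank = 0.9906 * 100 = 99.06

99.06


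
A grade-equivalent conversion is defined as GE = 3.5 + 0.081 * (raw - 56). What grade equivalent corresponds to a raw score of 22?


raw - median = 22 - 56 = -34
slope * diff = 0.081 * -34 = -2.754
GE = 3.5 + -2.754
GE = 0.746

0.746


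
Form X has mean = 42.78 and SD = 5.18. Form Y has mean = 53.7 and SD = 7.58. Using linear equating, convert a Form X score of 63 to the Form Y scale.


slope = SD_Y / SD_X = 7.58 / 5.18 ~ 1.4633
intercept = mean_Y - slope * mean_X = 53.7 - (7.58 / 5.18) * 42.78 ~ -8.9008
Y = slope * X + intercept. To avoid rounding drift from the rounded slope/intercept, evaluate the equivalent form Y = mean_Y + SD_Y * (X - mean_X) / SD_X at full precision:
Y = 53.7 + 7.58 * (63 - 42.78) / 5.18
Y = 53.7 + 7.58 * 20.22 / 5.18
Y = 53.7 + 153.2676 / 5.18
Y = 53.7 + 29.5883
Y = 83.2883

83.2883


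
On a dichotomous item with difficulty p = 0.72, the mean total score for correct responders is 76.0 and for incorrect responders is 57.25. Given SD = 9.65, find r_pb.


q = 1 - p = 0.28
rpb = ((M1 - M0) / SD) * sqrt(p * q)
rpb = ((76.0 - 57.25) / 9.65) * sqrt(0.72 * 0.28)
rpb = 0.8724

0.8724


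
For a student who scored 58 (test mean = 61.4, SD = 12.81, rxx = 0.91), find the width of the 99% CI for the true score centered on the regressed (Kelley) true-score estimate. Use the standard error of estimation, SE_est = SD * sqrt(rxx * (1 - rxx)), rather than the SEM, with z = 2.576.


True score estimate = 0.91*58 + 0.09*61.4 = 58.306
SE_est = SD * sqrt(rxx * (1 - rxx)) = 12.81 * sqrt(0.91 * 0.09) = 12.81 * sqrt(0.0819) = 3.665988
CI = T_est +/- z * SE_est, so width = 2 * z * SE_est = 2 * 2.576 * 3.665988
Width = 18.8872

18.8872


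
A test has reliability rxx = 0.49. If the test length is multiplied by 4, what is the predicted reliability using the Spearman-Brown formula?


r_new = (n * rxx) / (1 + (n-1) * rxx)
r_new = (4 * 0.49) / (1 + 3 * 0.49)
r_new = 1.96 / 2.47
r_new = 0.7935

0.7935


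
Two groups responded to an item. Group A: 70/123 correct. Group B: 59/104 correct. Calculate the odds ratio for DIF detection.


Odds_A = 70/53 = 1.3208
Odds_B = 59/45 = 1.3111
OR = Odds_A / Odds_B = 1.3208 / 1.3111
Exactly, OR = (70 * 45) / (53 * 59) = 3150 / 3127
OR = 1.0074

1.0074


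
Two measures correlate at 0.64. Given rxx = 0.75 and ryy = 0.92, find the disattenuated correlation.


r_corrected = rxy / sqrt(rxx * ryy)
= 0.64 / sqrt(0.75 * 0.92)
= 0.64 / sqrt(0.69)
= 0.64 / 0.830662
r_corrected = 0.7705

0.7705


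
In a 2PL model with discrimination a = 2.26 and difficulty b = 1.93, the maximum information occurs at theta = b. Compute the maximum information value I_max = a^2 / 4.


For 2PL, max info at theta = b = 1.93
I_max = a^2 / 4 = 2.26^2 / 4
= 5.1076 / 4
I_max = 1.2769

1.2769


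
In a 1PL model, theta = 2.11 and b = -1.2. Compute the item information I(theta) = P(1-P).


P = 1/(1+exp(-(2.11--1.2))) = 0.9648
I = P*(1-P) = 0.9648 * 0.0352
I = 0.034

0.034


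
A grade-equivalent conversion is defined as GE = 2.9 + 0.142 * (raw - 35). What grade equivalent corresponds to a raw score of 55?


raw - median = 55 - 35 = 20
slope * diff = 0.142 * 20 = 2.84
GE = 2.9 + 2.84
GE = 5.74

5.74


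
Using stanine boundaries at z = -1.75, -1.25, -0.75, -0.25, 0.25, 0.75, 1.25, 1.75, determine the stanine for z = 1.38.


Stanine boundaries: [-1.75, -1.25, -0.75, -0.25, 0.25, 0.75, 1.25, 1.75]
z = 1.38
Check each boundary:
  z >= -1.75 -> could be stanine 2
  z >= -1.25 -> could be stanine 3
  z >= -0.75 -> could be stanine 4
  z >= -0.25 -> could be stanine 5
  z >= 0.25 -> could be stanine 6
  z >= 0.75 -> could be stanine 7
  z >= 1.25 -> could be stanine 8
  z < 1.75
Highest qualifying boundary gives stanine = 8

8


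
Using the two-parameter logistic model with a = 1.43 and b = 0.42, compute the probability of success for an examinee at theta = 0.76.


a*(theta - b) = 1.43 * (0.76 - 0.42) = 0.4862
exp(-0.4862) = 0.615
P = 1 / (1 + 0.615)
P = 0.6192

0.6192


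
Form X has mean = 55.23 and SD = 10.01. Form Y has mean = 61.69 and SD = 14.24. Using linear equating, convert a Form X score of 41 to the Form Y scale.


slope = SD_Y / SD_X = 14.24 / 10.01 ~ 1.4226
intercept = mean_Y - slope * mean_X = 61.69 - (14.24 / 10.01) * 55.23 ~ -16.879
Y = slope * X + intercept. To avoid rounding drift from the rounded slope/intercept, evaluate the equivalent form Y = mean_Y + SD_Y * (X - mean_X) / SD_X at full precision:
Y = 61.69 + 14.24 * (41 - 55.23) / 10.01
Y = 61.69 - 14.24 * 14.23 / 10.01
Y = 61.69 - 202.6352 / 10.01
Y = 61.69 - 20.2433
Y = 41.4467

41.4467


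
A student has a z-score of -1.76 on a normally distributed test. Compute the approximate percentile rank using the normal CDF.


CDF(z) = 0.5 * (1 + erf(z/sqrt(2)))
erf(-1.2445) = -0.9216
CDF = 0.0392
Percentile rank = 0.0392 * 100 = 3.92

3.92


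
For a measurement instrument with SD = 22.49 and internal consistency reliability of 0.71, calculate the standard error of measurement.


SEM = SD * sqrt(1 - rxx)
SEM = 22.49 * sqrt(1 - 0.71)
SEM = 22.49 * sqrt(0.29) = 22.49 * 0.538516
SEM = 12.1112

12.1112


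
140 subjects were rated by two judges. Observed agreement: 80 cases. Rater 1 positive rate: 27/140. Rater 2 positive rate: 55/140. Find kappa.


P_o = 80/140 = 0.571429
P_e = (27*55 + 113*85) / 19600 = 0.565816
kappa = (P_o - P_e) / (1 - P_e)
kappa = (0.571429 - 0.565816) / (1 - 0.565816)
kappa = 0.0129

0.0129


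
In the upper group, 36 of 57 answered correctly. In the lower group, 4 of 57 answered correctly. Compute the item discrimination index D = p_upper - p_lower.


p_upper = 36/57 = 0.6316
p_lower = 4/57 = 0.0702
D = 0.6316 - 0.0702 = 0.5614

0.5614


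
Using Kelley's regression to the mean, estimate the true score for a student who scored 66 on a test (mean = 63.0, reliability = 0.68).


T_est = rxx * X + (1 - rxx) * mean
T_est = 0.68 * 66 + 0.32 * 63.0
T_est = 44.88 + 20.16
T_est = 65.04

65.04


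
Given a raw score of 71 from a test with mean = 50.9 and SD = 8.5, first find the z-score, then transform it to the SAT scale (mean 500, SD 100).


z = (X - mean) / SD = (71 - 50.9) / 8.5
z = 20.1 / 8.5
z = 2.3647
SAT-scale = SAT = 500 + 100z
Carry z at full precision (z = 20.1 / 8.5) into the conversion:
SAT-scale = 500 + 100 * (20.1 / 8.5) = 500 + 2010 / 8.5
SAT-scale = 500 + 236.4706
SAT-scale = 736.4706

736.4706


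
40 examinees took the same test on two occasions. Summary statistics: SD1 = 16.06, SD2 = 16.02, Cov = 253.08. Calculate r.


r = cov(X,Y) / (SD_X * SD_Y)
r = 253.08 / (16.06 * 16.02)
r = 253.08 / 257.2812
r = 0.9837

0.9837


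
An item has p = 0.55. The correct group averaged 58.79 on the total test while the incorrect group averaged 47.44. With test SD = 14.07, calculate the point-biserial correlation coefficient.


q = 1 - p = 0.45
rpb = ((M1 - M0) / SD) * sqrt(p * q)
rpb = ((58.79 - 47.44) / 14.07) * sqrt(0.55 * 0.45)
rpb = 0.4013

0.4013


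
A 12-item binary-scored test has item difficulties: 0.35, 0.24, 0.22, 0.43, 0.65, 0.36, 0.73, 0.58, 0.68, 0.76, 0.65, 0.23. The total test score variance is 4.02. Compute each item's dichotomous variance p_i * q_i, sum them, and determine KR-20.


For each item, compute p_i * q_i:
  Item 1: 0.35 * 0.65 = 0.2275
  Item 2: 0.24 * 0.76 = 0.1824
  Item 3: 0.22 * 0.78 = 0.1716
  Item 4: 0.43 * 0.57 = 0.2451
  Item 5: 0.65 * 0.35 = 0.2275
  Item 6: 0.36 * 0.64 = 0.2304
  Item 7: 0.73 * 0.27 = 0.1971
  Item 8: 0.58 * 0.42 = 0.2436
  Item 9: 0.68 * 0.32 = 0.2176
  Item 10: 0.76 * 0.24 = 0.1824
  Item 11: 0.65 * 0.35 = 0.2275
  Item 12: 0.23 * 0.77 = 0.1771
Sum(p_i * q_i) = 0.2275 + 0.1824 + 0.1716 + 0.2451 + 0.2275 + 0.2304 + 0.1971 + 0.2436 + 0.2176 + 0.1824 + 0.2275 + 0.1771 = 2.5298
KR-20 = (k/(k-1)) * (1 - Sum(p_i*q_i) / Var_total)
= (12/11) * (1 - 2.5298/4.02)
= 1.0909 * 0.3707
KR-20 = 0.4044

0.4044


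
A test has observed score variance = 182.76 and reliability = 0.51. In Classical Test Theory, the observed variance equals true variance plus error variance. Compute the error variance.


var_true = rxx * var_obs = 0.51 * 182.76 = 93.2076
var_error = var_obs - var_true
var_error = 182.76 - 93.2076
var_error = 89.5524

89.5524


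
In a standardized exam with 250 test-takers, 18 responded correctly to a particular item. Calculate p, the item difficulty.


Item difficulty p = number correct / total examinees
p = 18 / 250
p = 0.072

0.072


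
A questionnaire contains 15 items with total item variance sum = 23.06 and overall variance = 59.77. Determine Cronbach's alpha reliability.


alpha = (k/(k-1)) * (1 - sum(si^2)/s_total^2)
= (15/14) * (1 - 23.06/59.77)
alpha = 0.6581

0.6581


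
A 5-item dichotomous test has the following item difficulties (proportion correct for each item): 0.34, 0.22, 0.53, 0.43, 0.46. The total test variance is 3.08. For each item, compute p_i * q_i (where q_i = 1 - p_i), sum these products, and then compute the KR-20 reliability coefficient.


For each item, compute p_i * q_i:
  Item 1: 0.34 * 0.66 = 0.2244
  Item 2: 0.22 * 0.78 = 0.1716
  Item 3: 0.53 * 0.47 = 0.2491
  Item 4: 0.43 * 0.57 = 0.2451
  Item 5: 0.46 * 0.54 = 0.2484
Sum(p_i * q_i) = 0.2244 + 0.1716 + 0.2491 + 0.2451 + 0.2484 = 1.1386
KR-20 = (k/(k-1)) * (1 - Sum(p_i*q_i) / Var_total)
= (5/4) * (1 - 1.1386/3.08)
= 1.25 * 0.6303
KR-20 = 0.7879

0.7879


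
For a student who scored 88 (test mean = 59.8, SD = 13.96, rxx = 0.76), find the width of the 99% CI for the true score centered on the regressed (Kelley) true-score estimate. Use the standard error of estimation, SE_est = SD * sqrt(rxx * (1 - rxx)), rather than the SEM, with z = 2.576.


True score estimate = 0.76*88 + 0.24*59.8 = 81.232
SE_est = SD * sqrt(rxx * (1 - rxx)) = 13.96 * sqrt(0.76 * 0.24) = 13.96 * sqrt(0.1824) = 5.96208
CI = T_est +/- z * SE_est, so width = 2 * z * SE_est = 2 * 2.576 * 5.96208
Width = 30.7166

30.7166


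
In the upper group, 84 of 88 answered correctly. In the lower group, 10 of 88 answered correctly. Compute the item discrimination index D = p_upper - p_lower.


p_upper = 84/88 = 0.9545
p_lower = 10/88 = 0.1136
D = 0.9545 - 0.1136 = 0.8409

0.8409


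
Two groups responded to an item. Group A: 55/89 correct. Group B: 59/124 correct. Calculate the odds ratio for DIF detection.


Odds_A = 55/34 = 1.6176
Odds_B = 59/65 = 0.9077
OR = Odds_A / Odds_B = 1.6176 / 0.9077
Exactly, OR = (55 * 65) / (34 * 59) = 3575 / 2006
OR = 1.7822

1.7822


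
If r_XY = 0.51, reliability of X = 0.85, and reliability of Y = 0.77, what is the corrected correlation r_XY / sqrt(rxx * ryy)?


r_corrected = rxy / sqrt(rxx * ryy)
= 0.51 / sqrt(0.85 * 0.77)
= 0.51 / sqrt(0.6545)
= 0.51 / 0.809012
r_corrected = 0.6304

0.6304


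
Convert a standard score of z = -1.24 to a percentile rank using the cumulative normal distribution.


CDF(z) = 0.5 * (1 + erf(z/sqrt(2)))
erf(-0.8768) = -0.785
CDF = 0.1075
Percentile rank = 0.1075 * 100 = 10.75

10.75


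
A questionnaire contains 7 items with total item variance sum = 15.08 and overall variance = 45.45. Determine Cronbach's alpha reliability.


alpha = (k/(k-1)) * (1 - sum(si^2)/s_total^2)
= (7/6) * (1 - 15.08/45.45)
alpha = 0.7796

0.7796


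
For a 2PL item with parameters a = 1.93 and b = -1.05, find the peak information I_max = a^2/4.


For 2PL, max info at theta = b = -1.05
I_max = a^2 / 4 = 1.93^2 / 4
= 3.7249 / 4
I_max = 0.9312

0.9312


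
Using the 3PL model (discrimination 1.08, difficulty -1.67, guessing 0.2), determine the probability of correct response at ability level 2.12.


logit = 1.08*(2.12 - -1.67) = 4.0932
P* = 1/(1 + exp(-4.0932)) = 0.9836
P = 0.2 + (1 - 0.2) * 0.9836
P = 0.9869

0.9869


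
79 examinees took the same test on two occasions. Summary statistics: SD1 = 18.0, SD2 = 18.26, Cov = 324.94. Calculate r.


r = cov(X,Y) / (SD_X * SD_Y)
r = 324.94 / (18.0 * 18.26)
r = 324.94 / 328.68
r = 0.9886

0.9886


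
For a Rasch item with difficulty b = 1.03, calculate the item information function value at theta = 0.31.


P = 1/(1+exp(-(0.31-1.03))) = 0.3274
I = P*(1-P) = 0.3274 * 0.6726
I = 0.2202

0.2202


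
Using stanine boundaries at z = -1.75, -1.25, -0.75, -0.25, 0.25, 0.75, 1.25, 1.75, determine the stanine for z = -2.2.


Stanine boundaries: [-1.75, -1.25, -0.75, -0.25, 0.25, 0.75, 1.25, 1.75]
z = -2.2
Check each boundary:
  z < -1.75
  z < -1.25
  z < -0.75
  z < -0.25
  z < 0.25
  z < 0.75
  z < 1.25
  z < 1.75
Highest qualifying boundary gives stanine = 1

1


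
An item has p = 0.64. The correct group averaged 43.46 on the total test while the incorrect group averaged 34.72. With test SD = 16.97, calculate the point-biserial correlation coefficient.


q = 1 - p = 0.36
rpb = ((M1 - M0) / SD) * sqrt(p * q)
rpb = ((43.46 - 34.72) / 16.97) * sqrt(0.64 * 0.36)
rpb = 0.2472

0.2472


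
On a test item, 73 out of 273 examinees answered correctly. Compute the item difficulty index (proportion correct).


Item difficulty p = number correct / total examinees
p = 73 / 273
p = 0.2674

0.2674


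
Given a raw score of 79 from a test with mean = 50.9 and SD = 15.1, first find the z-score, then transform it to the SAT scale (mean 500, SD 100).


z = (X - mean) / SD = (79 - 50.9) / 15.1
z = 28.1 / 15.1
z = 1.8609
SAT-scale = SAT = 500 + 100z
Carry z at full precision (z = 28.1 / 15.1) into the conversion:
SAT-scale = 500 + 100 * (28.1 / 15.1) = 500 + 2810 / 15.1
SAT-scale = 500 + 186.0927
SAT-scale = 686.0927

686.0927


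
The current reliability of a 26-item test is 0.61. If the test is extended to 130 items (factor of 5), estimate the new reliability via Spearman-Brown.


r_new = (n * rxx) / (1 + (n-1) * rxx)
r_new = (5 * 0.61) / (1 + 4 * 0.61)
r_new = 3.05 / 3.44
r_new = 0.8866

0.8866


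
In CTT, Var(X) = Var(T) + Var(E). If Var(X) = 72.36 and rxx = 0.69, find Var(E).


var_true = rxx * var_obs = 0.69 * 72.36 = 49.9284
var_error = var_obs - var_true
var_error = 72.36 - 49.9284
var_error = 22.4316

22.4316


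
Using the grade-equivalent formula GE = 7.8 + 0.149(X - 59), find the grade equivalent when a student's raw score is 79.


raw - median = 79 - 59 = 20
slope * diff = 0.149 * 20 = 2.98
GE = 7.8 + 2.98
GE = 10.78

10.78


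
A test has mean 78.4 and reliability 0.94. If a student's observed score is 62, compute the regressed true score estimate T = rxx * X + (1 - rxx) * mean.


T_est = rxx * X + (1 - rxx) * mean
T_est = 0.94 * 62 + 0.06 * 78.4
T_est = 58.28 + 4.704
T_est = 62.984

62.984


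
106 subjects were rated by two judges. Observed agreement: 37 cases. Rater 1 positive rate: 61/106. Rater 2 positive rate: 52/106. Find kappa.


P_o = 37/106 = 0.349057
P_e = (61*52 + 45*54) / 11236 = 0.498576
kappa = (P_o - P_e) / (1 - P_e)
kappa = (0.349057 - 0.498576) / (1 - 0.498576)
kappa = -0.2982

-0.2982


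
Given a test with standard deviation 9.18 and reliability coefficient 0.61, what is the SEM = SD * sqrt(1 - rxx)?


SEM = SD * sqrt(1 - rxx)
SEM = 9.18 * sqrt(1 - 0.61)
SEM = 9.18 * sqrt(0.39) = 9.18 * 0.6245
SEM = 5.7329

5.7329


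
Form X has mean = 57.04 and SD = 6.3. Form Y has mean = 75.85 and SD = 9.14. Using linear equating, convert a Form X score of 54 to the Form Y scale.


slope = SD_Y / SD_X = 9.14 / 6.3 ~ 1.4508
intercept = mean_Y - slope * mean_X = 75.85 - (9.14 / 6.3) * 57.04 ~ -6.9033
Y = slope * X + intercept. To avoid rounding drift from the rounded slope/intercept, evaluate the equivalent form Y = mean_Y + SD_Y * (X - mean_X) / SD_X at full precision:
Y = 75.85 + 9.14 * (54 - 57.04) / 6.3
Y = 75.85 - 9.14 * 3.04 / 6.3
Y = 75.85 - 27.7856 / 6.3
Y = 75.85 - 4.4104
Y = 71.4396

71.4396


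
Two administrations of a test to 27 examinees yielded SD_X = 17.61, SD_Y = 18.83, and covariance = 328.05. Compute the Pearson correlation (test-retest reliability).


r = cov(X,Y) / (SD_X * SD_Y)
r = 328.05 / (17.61 * 18.83)
r = 328.05 / 331.5963
r = 0.9893

0.9893


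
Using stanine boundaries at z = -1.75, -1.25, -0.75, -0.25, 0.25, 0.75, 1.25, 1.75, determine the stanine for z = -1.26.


Stanine boundaries: [-1.75, -1.25, -0.75, -0.25, 0.25, 0.75, 1.25, 1.75]
z = -1.26
Check each boundary:
  z >= -1.75 -> could be stanine 2
  z < -1.25
  z < -0.75
  z < -0.25
  z < 0.25
  z < 0.75
  z < 1.25
  z < 1.75
Highest qualifying boundary gives stanine = 2

2


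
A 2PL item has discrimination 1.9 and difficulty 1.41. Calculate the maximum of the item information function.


For 2PL, max info at theta = b = 1.41
I_max = a^2 / 4 = 1.9^2 / 4
= 3.61 / 4
I_max = 0.9025

0.9025


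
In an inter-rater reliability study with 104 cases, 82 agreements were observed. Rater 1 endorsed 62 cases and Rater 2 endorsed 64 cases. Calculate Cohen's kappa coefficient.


P_o = 82/104 = 0.788462
P_e = (62*64 + 42*40) / 10816 = 0.522189
kappa = (P_o - P_e) / (1 - P_e)
kappa = (0.788462 - 0.522189) / (1 - 0.522189)
kappa = 0.5573

0.5573


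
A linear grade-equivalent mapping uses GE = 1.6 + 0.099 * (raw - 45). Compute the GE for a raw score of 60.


raw - median = 60 - 45 = 15
slope * diff = 0.099 * 15 = 1.485
GE = 1.6 + 1.485
GE = 3.085

3.085


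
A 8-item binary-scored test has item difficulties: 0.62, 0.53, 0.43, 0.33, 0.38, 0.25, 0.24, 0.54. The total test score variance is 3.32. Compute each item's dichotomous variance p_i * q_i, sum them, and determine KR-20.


For each item, compute p_i * q_i:
  Item 1: 0.62 * 0.38 = 0.2356
  Item 2: 0.53 * 0.47 = 0.2491
  Item 3: 0.43 * 0.57 = 0.2451
  Item 4: 0.33 * 0.67 = 0.2211
  Item 5: 0.38 * 0.62 = 0.2356
  Item 6: 0.25 * 0.75 = 0.1875
  Item 7: 0.24 * 0.76 = 0.1824
  Item 8: 0.54 * 0.46 = 0.2484
Sum(p_i * q_i) = 0.2356 + 0.2491 + 0.2451 + 0.2211 + 0.2356 + 0.1875 + 0.1824 + 0.2484 = 1.8048
KR-20 = (k/(k-1)) * (1 - Sum(p_i*q_i) / Var_total)
= (8/7) * (1 - 1.8048/3.32)
= 1.1429 * 0.4564
KR-20 = 0.5216

0.5216


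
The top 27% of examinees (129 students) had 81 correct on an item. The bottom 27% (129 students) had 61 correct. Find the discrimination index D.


p_upper = 81/129 = 0.6279
p_lower = 61/129 = 0.4729
D = 0.6279 - 0.4729 = 0.155

0.155


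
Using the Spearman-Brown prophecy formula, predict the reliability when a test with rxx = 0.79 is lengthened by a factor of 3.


r_new = (n * rxx) / (1 + (n-1) * rxx)
r_new = (3 * 0.79) / (1 + 2 * 0.79)
r_new = 2.37 / 2.58
r_new = 0.9186

0.9186


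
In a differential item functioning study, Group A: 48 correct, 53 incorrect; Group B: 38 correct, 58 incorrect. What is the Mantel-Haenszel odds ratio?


Odds_A = 48/53 = 0.9057
Odds_B = 38/58 = 0.6552
OR = Odds_A / Odds_B = 0.9057 / 0.6552
Exactly, OR = (48 * 58) / (53 * 38) = 2784 / 2014
OR = 1.3823

1.3823


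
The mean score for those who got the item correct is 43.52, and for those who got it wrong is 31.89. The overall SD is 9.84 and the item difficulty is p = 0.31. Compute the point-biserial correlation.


q = 1 - p = 0.69
rpb = ((M1 - M0) / SD) * sqrt(p * q)
rpb = ((43.52 - 31.89) / 9.84) * sqrt(0.31 * 0.69)
rpb = 0.5466

0.5466


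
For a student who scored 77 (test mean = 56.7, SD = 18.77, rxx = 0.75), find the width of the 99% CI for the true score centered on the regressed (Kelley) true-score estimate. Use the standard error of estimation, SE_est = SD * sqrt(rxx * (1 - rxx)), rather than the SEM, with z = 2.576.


True score estimate = 0.75*77 + 0.25*56.7 = 71.925
SE_est = SD * sqrt(rxx * (1 - rxx)) = 18.77 * sqrt(0.75 * 0.25) = 18.77 * sqrt(0.1875) = 8.127648
CI = T_est +/- z * SE_est, so width = 2 * z * SE_est = 2 * 2.576 * 8.127648
Width = 41.8736

41.8736


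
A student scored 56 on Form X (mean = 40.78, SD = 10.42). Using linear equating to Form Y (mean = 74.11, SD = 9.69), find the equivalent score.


slope = SD_Y / SD_X = 9.69 / 10.42 ~ 0.9299
intercept = mean_Y - slope * mean_X = 74.11 - (9.69 / 10.42) * 40.78 ~ 36.1869
Y = slope * X + intercept. To avoid rounding drift from the rounded slope/intercept, evaluate the equivalent form Y = mean_Y + SD_Y * (X - mean_X) / SD_X at full precision:
Y = 74.11 + 9.69 * (56 - 40.78) / 10.42
Y = 74.11 + 9.69 * 15.22 / 10.42
Y = 74.11 + 147.4818 / 10.42
Y = 74.11 + 14.1537
Y = 88.2637

88.2637


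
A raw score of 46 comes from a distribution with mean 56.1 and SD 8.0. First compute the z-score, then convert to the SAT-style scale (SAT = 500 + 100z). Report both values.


z = (X - mean) / SD = (46 - 56.1) / 8.0
z = -10.1 / 8.0
z = -1.2625
SAT-scale = SAT = 500 + 100z
Carry z at full precision (z = -10.1 / 8.0) into the conversion:
SAT-scale = 500 + 100 * (-10.1 / 8.0) = 500 + -1010 / 8.0
SAT-scale = 500 + -126.25
SAT-scale = 373.75

373.75


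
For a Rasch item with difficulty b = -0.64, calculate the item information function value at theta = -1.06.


P = 1/(1+exp(-(-1.06--0.64))) = 0.3965
I = P*(1-P) = 0.3965 * 0.6035
I = 0.2393

0.2393


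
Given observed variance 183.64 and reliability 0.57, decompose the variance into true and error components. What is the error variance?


var_true = rxx * var_obs = 0.57 * 183.64 = 104.6748
var_error = var_obs - var_true
var_error = 183.64 - 104.6748
var_error = 78.9652

78.9652


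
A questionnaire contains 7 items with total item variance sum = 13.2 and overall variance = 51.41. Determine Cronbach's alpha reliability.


alpha = (k/(k-1)) * (1 - sum(si^2)/s_total^2)
= (7/6) * (1 - 13.2/51.41)
alpha = 0.8671

0.8671


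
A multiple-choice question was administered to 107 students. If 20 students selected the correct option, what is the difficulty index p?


Item difficulty p = number correct / total examinees
p = 20 / 107
p = 0.1869

0.1869


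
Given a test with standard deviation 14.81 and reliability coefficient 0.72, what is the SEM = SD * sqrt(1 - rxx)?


SEM = SD * sqrt(1 - rxx)
SEM = 14.81 * sqrt(1 - 0.72)
SEM = 14.81 * sqrt(0.28) = 14.81 * 0.52915
SEM = 7.8367

7.8367


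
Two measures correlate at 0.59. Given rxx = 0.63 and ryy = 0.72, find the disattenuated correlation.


r_corrected = rxy / sqrt(rxx * ryy)
= 0.59 / sqrt(0.63 * 0.72)
= 0.59 / sqrt(0.4536)
= 0.59 / 0.673498
r_corrected = 0.876

0.876


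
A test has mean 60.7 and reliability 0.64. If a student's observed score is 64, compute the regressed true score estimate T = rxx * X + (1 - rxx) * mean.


T_est = rxx * X + (1 - rxx) * mean
T_est = 0.64 * 64 + 0.36 * 60.7
T_est = 40.96 + 21.852
T_est = 62.812

62.812


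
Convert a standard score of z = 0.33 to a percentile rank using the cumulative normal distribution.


CDF(z) = 0.5 * (1 + erf(z/sqrt(2)))
erf(0.2333) = 0.2586
CDF = 0.6293
Percentile rank = 0.6293 * 100 = 62.93

62.93
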